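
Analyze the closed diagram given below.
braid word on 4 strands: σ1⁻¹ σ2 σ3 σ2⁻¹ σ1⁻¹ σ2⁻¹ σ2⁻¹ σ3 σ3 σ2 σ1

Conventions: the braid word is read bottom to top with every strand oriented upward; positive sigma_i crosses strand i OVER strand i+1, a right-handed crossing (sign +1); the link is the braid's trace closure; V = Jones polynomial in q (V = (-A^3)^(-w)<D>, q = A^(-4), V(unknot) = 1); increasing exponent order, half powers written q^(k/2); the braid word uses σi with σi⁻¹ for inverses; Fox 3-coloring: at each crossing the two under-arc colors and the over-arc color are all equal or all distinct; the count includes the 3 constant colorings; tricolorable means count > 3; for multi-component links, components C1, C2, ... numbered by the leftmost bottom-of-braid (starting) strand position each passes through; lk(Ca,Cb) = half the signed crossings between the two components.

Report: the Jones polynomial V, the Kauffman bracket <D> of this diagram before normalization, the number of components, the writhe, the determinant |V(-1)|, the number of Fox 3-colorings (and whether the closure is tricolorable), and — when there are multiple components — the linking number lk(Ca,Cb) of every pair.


V(q) = -q^-1 + 2 - q + 2q^2 - q^3 + q^4 - q^5
bracket: A^-17 - A^-13 + A^-9 - 2A^-5 + A^-1 - 2A^3 + A^7, w = +1
1 component, writhe +1, over 11 crossings
det 9, colorings 9 of 3^11 — tricolorable
observation: w = +1 shifts under R1 moves; the (-A^3)^(-1) factor cancels that in V


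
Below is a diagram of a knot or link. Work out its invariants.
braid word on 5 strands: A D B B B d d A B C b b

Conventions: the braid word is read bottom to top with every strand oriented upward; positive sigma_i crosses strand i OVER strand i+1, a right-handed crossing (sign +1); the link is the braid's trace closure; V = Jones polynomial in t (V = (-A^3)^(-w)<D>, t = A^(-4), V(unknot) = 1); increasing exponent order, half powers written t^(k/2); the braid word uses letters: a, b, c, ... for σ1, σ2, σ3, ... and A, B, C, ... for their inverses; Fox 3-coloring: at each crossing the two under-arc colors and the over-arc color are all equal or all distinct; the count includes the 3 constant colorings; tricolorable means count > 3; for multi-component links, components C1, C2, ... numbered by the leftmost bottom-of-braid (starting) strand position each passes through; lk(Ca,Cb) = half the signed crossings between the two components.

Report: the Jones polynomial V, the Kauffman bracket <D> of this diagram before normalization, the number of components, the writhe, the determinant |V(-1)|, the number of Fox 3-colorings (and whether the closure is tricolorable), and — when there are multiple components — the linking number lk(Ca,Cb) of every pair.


Jones polynomial: V(t) = -t^-6 + t^-5 - t^-4 + 2t^-3 - t^-2 + t^-1
<D> = A^-8 - A^-4 + 2 - A^4 + A^8 - A^12; writhe -4
components 1, writhe -4 (12 crossings)
3-colorings: 3 of 3^12, det 7 — not tricolorable
note: det 7 = |V(-1)|; not divisible by 3, so not tricolorable


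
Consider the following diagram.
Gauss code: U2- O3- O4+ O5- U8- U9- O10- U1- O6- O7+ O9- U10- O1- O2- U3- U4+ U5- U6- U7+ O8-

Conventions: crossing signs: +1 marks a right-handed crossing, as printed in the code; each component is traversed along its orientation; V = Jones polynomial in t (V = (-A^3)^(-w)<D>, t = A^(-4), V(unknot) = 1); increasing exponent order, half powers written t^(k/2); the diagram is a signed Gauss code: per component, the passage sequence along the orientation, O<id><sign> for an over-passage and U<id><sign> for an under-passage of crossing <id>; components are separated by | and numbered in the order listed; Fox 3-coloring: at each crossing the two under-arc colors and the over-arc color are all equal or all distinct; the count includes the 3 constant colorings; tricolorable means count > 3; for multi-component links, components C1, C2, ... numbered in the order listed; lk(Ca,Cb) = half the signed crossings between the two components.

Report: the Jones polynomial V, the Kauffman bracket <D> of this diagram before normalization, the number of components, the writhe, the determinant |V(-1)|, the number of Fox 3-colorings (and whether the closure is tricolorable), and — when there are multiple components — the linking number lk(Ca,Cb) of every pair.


V(t) = t^-8 - 2t^-7 + t^-6 - 2t^-5 + 2t^-4 + t^-2
bracket: A^-10 + 2A^-2 - 2A^2 + A^6 - 2A^10 + A^14, w = -6
1 component, writhe -6, over 10 crossings
det 9, colorings 27 of 3^10 — tricolorable
observation: w = -6 shifts under R1 moves; the (-A^3)^(6) factor cancels that in V


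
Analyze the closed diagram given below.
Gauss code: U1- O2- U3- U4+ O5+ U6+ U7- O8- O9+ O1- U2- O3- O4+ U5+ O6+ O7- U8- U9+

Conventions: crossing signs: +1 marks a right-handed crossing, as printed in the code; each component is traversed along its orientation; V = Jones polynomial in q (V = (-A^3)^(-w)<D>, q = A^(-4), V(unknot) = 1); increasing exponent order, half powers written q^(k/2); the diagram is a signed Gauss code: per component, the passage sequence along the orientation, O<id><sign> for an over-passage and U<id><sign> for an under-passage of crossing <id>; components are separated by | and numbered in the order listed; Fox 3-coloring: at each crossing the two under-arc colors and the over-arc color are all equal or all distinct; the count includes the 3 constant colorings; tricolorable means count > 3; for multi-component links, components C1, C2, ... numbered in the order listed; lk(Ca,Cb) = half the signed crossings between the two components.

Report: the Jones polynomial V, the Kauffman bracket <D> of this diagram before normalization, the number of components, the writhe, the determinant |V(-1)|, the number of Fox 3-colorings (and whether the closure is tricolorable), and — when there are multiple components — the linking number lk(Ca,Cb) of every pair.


Jones polynomial: V(q) = 1
<D> = -A^-3; writhe -1
components 1, writhe -1 (9 crossings)
3-colorings: 3 of 3^9, det 1 — not tricolorable
note: |V(-1)| = 1: so not tricolorable, since 3 does not divide 1


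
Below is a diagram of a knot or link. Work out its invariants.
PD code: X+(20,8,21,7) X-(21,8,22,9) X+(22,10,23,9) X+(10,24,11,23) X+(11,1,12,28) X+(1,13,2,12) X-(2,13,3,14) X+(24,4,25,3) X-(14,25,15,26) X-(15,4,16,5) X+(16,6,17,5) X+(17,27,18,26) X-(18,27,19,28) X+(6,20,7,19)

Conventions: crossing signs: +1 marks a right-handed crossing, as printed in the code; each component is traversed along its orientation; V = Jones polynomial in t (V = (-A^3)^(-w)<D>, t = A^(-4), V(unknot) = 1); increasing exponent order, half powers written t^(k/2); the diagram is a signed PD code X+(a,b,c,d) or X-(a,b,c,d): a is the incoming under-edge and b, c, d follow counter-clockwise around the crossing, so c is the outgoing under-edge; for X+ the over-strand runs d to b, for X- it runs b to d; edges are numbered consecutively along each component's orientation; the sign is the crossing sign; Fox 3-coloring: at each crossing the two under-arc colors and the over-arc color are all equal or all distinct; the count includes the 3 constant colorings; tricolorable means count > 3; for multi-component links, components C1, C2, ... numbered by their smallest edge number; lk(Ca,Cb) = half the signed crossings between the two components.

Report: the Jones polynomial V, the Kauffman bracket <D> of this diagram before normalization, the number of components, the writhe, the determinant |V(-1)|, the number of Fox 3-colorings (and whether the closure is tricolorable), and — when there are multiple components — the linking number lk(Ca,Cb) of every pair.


Jones polynomial: V(t) = t + t^3 - t^4
<D> = -A^-4 + 1 + A^8; writhe +4
components 1, writhe +4 (14 crossings)
3-colorings: 9 of 3^14, det 3 — tricolorable
note: |V(-1)| = 3: so tricolorable, since 3 divides 3


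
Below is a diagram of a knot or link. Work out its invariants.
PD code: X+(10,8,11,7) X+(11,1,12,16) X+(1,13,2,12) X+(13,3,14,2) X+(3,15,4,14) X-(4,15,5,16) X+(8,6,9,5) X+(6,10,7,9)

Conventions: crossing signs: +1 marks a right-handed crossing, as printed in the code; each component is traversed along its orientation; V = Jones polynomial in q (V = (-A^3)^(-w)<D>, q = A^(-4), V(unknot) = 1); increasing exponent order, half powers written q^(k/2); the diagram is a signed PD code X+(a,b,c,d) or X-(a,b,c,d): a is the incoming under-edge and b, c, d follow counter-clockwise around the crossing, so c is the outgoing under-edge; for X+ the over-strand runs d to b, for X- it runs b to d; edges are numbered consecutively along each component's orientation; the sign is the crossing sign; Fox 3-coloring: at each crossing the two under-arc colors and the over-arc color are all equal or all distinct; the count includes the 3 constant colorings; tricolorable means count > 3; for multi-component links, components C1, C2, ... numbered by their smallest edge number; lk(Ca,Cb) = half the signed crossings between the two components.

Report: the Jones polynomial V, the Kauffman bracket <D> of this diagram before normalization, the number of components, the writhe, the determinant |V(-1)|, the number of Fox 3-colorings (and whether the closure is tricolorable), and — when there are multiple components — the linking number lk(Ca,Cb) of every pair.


V(q) = q^2 + 2q^4 - 2q^5 + q^6 - 2q^7 + q^8
bracket: A^-14 - 2A^-10 + A^-6 - 2A^-2 + 2A^2 + A^10, w = +6
1 component, writhe +6, over 8 crossings
det 9, colorings 27 of 3^8 — tricolorable
observation: the span of V is 6, forcing >= 6 crossings in any diagram


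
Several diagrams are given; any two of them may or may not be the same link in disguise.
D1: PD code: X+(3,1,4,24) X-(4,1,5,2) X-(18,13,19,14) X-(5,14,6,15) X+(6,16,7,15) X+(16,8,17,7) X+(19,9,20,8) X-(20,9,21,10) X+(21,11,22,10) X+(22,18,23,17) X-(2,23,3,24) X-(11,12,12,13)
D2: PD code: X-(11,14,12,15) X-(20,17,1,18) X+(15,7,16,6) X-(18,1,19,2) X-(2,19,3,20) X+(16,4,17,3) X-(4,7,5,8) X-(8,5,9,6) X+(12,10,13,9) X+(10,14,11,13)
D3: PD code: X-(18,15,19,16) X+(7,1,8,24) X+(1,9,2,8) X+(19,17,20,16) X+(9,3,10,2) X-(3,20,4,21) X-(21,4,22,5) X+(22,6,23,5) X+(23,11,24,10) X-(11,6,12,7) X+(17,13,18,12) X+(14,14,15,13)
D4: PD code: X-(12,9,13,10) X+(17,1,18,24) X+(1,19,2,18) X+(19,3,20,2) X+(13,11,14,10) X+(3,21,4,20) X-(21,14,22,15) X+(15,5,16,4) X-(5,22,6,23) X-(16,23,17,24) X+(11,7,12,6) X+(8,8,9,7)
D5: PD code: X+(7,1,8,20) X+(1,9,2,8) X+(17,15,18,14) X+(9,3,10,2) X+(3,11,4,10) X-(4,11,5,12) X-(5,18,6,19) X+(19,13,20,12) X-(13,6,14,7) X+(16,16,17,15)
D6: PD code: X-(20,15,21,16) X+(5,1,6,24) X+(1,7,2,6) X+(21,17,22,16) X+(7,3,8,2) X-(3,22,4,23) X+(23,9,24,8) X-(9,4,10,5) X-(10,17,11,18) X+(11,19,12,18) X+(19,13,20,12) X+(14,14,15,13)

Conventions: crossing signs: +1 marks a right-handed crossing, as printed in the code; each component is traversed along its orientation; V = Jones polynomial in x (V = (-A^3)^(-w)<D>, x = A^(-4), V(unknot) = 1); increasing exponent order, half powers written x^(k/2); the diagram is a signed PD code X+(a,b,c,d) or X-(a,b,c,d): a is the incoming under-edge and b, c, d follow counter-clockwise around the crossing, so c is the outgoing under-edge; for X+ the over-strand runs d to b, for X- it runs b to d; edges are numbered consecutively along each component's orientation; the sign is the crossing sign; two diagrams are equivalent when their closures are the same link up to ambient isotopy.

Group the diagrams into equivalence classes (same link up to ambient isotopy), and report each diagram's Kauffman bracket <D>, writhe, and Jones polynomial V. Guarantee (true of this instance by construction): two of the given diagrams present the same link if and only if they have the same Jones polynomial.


grouping into links: {D1} | {D2} | {D3, D4, D5, D6}
V(D1) = 1  (w 0, c 12, <D> = 1)
D2 (bracket A^-2 + A^6 - A^10; 10 crossings at w = -2): V = -x^-4 + x^-3 + x^-1
V(D3) = x^-1 - 1 + 2x - 2x^2 + 2x^3 - 2x^4 + x^5  [12 crossings, <D> = A^-8 - 2A^-4 + 2 - 2A^4 + 2A^8 - A^12 + A^16, w = +4]
D4 (bracket A^-8 - 2A^-4 + 2 - 2A^4 + 2A^8 - A^12 + A^16; 12 crossings at w = +4): V = x^-1 - 1 + 2x - 2x^2 + 2x^3 - 2x^4 + x^5
V(D5) = x^-1 - 1 + 2x - 2x^2 + 2x^3 - 2x^4 + x^5  [10 crossings, <D> = A^-8 - 2A^-4 + 2 - 2A^4 + 2A^8 - A^12 + A^16, w = +4]
V(D6) = x^-1 - 1 + 2x - 2x^2 + 2x^3 - 2x^4 + x^5  (w +4, c 12, <D> = A^-8 - 2A^-4 + 2 - 2A^4 + 2A^8 - A^12 + A^16)
key observation: 3 values of V(x) split the 6 diagrams


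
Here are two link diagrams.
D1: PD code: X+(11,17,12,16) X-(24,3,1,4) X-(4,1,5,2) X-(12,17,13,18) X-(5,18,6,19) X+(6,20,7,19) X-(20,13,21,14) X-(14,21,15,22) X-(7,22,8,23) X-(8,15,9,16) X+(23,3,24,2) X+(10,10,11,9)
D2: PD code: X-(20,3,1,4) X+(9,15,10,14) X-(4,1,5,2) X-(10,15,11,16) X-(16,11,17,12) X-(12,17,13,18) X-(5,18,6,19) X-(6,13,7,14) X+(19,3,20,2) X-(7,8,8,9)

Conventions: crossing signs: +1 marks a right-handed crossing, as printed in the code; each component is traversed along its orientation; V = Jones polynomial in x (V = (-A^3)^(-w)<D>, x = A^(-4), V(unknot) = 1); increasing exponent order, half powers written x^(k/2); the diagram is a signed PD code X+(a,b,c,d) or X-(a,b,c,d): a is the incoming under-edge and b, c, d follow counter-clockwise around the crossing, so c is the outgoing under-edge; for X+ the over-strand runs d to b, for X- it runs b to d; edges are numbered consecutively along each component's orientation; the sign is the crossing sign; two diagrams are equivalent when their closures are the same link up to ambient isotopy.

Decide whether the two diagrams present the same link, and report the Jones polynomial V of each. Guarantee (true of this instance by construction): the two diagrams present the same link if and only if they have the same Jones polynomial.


equivalent: yes
D1 (bracket A^-8 + 1 - A^4; 12 crossings at w = -4): V = -x^-4 + x^-3 + x^-1
V(D2) = -x^-4 + x^-3 + x^-1  (w -6, c 10, <D> = A^-14 + A^-6 - A^-2)
key observation: Reidemeister moves carry D1 (12 crossings) to D2 (10)


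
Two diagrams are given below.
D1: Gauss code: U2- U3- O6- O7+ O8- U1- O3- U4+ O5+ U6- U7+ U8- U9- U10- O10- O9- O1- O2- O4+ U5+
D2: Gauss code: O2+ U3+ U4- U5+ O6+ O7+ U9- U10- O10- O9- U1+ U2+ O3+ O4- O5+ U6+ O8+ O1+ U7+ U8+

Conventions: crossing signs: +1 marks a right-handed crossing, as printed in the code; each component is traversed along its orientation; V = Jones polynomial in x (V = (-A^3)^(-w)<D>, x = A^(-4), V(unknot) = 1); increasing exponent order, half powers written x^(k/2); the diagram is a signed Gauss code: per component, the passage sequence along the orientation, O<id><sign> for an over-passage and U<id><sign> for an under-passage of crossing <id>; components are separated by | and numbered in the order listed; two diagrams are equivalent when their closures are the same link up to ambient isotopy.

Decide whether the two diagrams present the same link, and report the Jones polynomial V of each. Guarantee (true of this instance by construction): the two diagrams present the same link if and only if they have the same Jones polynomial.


equivalent: no
V(D1) = 1  (w -4, c 10, <D> = A^-12)
V(D2) = x^2 + x^4 - x^5 + x^6 - x^7  (w +4, c 10, <D> = -A^-16 + A^-12 - A^-8 + A^-4 + A^4)
why: V(x) takes 2 values over 2 diagrams, fixing the grouping


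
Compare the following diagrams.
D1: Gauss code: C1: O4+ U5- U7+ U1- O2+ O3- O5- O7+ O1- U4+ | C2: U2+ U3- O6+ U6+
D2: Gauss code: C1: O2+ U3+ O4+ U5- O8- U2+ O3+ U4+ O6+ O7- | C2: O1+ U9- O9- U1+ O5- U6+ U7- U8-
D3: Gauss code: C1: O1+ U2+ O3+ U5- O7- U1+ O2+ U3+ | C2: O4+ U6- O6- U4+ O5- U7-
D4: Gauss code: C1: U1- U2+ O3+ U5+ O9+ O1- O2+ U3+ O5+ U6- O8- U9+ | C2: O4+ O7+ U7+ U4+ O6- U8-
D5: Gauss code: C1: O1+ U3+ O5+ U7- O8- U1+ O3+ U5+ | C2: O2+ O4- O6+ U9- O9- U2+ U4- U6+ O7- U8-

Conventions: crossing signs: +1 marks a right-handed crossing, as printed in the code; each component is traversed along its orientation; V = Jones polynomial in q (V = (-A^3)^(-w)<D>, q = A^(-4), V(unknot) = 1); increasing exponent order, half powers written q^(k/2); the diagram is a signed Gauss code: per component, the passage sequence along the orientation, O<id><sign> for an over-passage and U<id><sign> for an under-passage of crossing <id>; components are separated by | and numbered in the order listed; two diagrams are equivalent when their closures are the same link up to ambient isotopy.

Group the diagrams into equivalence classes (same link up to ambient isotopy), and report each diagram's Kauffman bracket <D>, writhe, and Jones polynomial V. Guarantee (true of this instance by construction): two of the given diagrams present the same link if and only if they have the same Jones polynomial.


grouping into links: {D1} | {D2, D3, D4, D5}
V(D1) = -q^(-1/2) - q^(1/2)  (w +1, c 7, <D> = A + A^5)
D2 (bracket -A^-11 + A^-7 - A^-3 + 2A + A^9; 9 crossings at w = +1): V = -q^(-3/2) - 2q^(1/2) + q^(3/2) - q^(5/2) + q^(7/2)
V(D3) = -q^(-3/2) - 2q^(1/2) + q^(3/2) - q^(5/2) + q^(7/2)  (w +1, c 7, <D> = -A^-11 + A^-7 - A^-3 + 2A + A^9)
V(D4) = -q^(-3/2) - 2q^(1/2) + q^(3/2) - q^(5/2) + q^(7/2)  (w +3, c 9, <D> = -A^-5 + A^-1 - A^3 + 2A^7 + A^15)
D5 (bracket -A^-11 + A^-7 - A^-3 + 2A + A^9; 9 crossings at w = +1): V = -q^(-3/2) - 2q^(1/2) + q^(3/2) - q^(5/2) + q^(7/2)
why: V(q) takes 2 values over 5 diagrams, fixing the grouping


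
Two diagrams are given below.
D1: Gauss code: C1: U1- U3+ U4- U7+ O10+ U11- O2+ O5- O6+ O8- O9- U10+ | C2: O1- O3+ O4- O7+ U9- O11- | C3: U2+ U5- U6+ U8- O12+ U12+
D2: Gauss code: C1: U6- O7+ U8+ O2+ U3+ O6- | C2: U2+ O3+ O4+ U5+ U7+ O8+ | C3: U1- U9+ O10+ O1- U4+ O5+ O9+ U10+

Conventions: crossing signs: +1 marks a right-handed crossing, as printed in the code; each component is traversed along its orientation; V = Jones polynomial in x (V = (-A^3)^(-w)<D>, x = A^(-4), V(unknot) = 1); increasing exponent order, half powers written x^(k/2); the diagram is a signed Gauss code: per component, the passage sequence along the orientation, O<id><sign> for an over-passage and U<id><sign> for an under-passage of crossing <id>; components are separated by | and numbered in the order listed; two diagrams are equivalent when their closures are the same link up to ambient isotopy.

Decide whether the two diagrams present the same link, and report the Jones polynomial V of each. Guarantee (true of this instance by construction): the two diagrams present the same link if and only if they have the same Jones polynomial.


equivalent: no
V(D1) = x^-3 + x^-2 + x^-1 + 1  (w 0, c 12, <D> = 1 + A^4 + A^8 + A^12)
V(D2) = x^2 + 2x^4 - x^5 + 2x^6 - x^7 + x^8  [10 crossings, <D> = A^-14 - A^-10 + 2A^-6 - A^-2 + 2A^2 + A^10, w = +6]
key observation: 2 values of V(x) split the 2 diagrams


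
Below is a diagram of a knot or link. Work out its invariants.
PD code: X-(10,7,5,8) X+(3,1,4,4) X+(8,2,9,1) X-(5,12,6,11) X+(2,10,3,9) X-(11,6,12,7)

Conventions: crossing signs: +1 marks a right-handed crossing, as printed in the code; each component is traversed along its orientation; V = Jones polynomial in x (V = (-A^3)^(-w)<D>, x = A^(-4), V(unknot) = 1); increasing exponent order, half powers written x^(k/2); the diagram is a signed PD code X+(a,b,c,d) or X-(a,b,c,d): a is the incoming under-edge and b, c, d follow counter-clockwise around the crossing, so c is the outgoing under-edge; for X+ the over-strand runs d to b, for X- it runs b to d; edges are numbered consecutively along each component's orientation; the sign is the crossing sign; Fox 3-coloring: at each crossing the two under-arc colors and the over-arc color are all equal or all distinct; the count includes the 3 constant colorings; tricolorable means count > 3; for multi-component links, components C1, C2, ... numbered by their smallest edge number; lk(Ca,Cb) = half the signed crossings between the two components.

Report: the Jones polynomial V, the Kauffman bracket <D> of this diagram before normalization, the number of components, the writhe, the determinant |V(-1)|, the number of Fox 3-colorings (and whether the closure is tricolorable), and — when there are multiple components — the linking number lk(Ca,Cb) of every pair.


V = x^-2 + 2 + x^2
<D> = A^-8 + 2 + A^8 (w = 0)
3 components over 6 crossings, w = 0
lk(C1,C2): +1
lk(C1,C3) = 0
linking number lk(C2,C3) = -1
3 Fox colorings among 3^6, |V(-1)| = 4: not tricolorable
why: palindromic: swapping x for 1/x fixes V


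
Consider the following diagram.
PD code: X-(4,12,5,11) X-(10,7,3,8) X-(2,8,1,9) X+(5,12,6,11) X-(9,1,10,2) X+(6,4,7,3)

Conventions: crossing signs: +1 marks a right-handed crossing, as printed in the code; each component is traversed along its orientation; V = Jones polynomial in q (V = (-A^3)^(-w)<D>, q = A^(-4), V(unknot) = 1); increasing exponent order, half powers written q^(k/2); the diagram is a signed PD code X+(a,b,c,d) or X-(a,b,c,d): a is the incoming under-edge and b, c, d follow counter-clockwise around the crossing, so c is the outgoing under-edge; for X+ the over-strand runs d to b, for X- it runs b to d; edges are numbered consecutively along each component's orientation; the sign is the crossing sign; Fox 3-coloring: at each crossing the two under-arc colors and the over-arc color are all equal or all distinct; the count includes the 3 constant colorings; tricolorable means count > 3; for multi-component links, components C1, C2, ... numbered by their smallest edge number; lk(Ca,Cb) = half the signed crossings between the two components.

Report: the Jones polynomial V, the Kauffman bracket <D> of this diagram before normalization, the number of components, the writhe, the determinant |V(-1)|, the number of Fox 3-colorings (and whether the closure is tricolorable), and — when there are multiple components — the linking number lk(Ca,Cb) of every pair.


V = q^-3 + q^-2 + q^-1 + 1
<D> = A^-6 + A^-2 + A^2 + A^6 (w = -2)
3 components over 6 crossings, w = -2
lk(C1,C2): -1
lk(C1,C3) = 0
linking number lk(C2,C3) = 0
9 Fox colorings among 3^7, |V(-1)| = 0: tricolorable
why: the 3 component pairs carry total linking -1


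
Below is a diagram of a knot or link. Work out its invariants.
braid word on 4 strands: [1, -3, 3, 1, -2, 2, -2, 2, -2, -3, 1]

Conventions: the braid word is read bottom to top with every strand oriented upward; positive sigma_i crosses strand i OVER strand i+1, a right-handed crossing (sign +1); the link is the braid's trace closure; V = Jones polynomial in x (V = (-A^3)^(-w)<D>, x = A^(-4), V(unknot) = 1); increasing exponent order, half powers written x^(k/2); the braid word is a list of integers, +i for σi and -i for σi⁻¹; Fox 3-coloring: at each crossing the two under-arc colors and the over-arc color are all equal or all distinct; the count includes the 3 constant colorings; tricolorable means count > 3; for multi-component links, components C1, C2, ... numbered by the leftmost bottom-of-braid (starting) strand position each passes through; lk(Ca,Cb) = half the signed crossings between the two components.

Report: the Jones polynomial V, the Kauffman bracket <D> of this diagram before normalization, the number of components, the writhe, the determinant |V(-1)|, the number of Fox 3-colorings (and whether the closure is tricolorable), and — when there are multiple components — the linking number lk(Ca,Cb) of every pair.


V(x) = x + x^3 - x^4
bracket: A^-13 - A^-9 - A^-1, w = +1
1 component, writhe +1, over 11 crossings
det 3, colorings 9 of 3^11 — tricolorable
observation: det 3 = |V(-1)|; divisible by 3, so tricolorable


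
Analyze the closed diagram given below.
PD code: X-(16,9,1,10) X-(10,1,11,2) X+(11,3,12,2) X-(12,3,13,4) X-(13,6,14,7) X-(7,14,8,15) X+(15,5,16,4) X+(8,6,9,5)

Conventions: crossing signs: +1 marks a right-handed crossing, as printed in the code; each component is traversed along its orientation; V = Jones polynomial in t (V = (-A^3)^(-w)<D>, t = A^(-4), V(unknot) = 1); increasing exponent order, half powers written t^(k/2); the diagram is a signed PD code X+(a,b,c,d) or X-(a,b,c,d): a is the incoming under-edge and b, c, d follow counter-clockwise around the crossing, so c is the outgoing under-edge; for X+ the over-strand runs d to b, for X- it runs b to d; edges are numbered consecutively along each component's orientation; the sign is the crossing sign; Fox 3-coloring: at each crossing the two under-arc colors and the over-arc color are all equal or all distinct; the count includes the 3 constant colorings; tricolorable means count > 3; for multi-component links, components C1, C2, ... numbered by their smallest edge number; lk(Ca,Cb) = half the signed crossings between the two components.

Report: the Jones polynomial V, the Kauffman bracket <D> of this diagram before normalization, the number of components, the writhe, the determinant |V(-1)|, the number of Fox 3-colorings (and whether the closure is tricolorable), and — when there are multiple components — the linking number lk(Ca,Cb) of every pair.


V(t) = -t^-4 + t^-3 + t^-1
bracket: A^-2 + A^6 - A^10, w = -2
1 component, writhe -2, over 8 crossings
det 3, colorings 9 of 3^8 — tricolorable
observation: w = -2 (over 8 crossings) is diagram-only; (-A^3)^(2) removes it from V


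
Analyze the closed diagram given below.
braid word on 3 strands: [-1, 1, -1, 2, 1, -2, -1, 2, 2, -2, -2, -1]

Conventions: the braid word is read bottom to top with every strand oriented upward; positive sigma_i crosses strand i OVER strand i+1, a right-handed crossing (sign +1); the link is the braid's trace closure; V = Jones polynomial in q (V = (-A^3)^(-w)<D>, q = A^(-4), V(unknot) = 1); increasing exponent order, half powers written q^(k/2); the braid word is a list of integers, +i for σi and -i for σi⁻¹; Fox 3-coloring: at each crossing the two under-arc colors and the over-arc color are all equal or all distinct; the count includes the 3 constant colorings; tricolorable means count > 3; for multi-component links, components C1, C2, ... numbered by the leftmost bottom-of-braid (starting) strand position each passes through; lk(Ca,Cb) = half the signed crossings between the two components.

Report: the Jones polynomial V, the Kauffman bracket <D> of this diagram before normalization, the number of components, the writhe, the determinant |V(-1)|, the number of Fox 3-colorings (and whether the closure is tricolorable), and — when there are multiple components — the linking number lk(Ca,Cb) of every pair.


V = -q^-4 + q^-3 + q^-1
<D> = A^-2 + A^6 - A^10 (w = -2)
1 component over 12 crossings, w = -2
9 Fox colorings among 3^12, |V(-1)| = 3: tricolorable
why: free reduction leaves σ1⁻¹ σ2 σ1 σ2⁻¹ σ1⁻¹ σ1⁻¹ of the original 12 letters


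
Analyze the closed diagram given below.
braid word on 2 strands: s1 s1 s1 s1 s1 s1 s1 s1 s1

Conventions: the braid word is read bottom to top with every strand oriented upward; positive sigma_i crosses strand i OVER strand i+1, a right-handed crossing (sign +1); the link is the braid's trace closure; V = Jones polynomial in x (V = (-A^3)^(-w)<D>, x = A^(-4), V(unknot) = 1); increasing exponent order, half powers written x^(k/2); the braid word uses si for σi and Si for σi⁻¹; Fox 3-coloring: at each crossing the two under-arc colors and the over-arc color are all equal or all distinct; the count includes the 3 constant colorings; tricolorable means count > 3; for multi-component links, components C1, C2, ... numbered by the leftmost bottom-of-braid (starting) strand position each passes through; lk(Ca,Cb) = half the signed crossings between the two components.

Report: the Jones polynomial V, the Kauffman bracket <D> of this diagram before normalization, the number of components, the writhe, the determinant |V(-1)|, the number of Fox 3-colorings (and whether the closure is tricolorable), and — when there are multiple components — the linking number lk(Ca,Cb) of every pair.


Jones polynomial: V(x) = x^4 + x^6 - x^7 + x^8 - x^9 + x^10 - x^11 + x^12 - x^13
<D> = A^-25 - A^-21 + A^-17 - A^-13 + A^-9 - A^-5 + A^-1 - A^3 - A^11; writhe +9
components 1, writhe +9 (9 crossings)
3-colorings: 9 of 3^9, det 9 — tricolorable
note: the span of V is 9, forcing >= 9 crossings in any diagram


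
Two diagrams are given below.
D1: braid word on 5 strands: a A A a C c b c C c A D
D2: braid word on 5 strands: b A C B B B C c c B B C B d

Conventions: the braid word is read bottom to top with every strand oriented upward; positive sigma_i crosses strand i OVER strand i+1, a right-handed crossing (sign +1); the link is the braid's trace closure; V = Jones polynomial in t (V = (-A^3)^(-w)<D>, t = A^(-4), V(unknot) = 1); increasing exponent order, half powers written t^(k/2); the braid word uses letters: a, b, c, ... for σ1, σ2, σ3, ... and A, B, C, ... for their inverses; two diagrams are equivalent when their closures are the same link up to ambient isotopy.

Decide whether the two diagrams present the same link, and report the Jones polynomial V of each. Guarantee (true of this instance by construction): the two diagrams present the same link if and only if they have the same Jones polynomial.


equivalent: no
V(D1) = 1  (w 0, c 12, <D> = 1)
V(D2) = -t^-9 + 2t^-8 - 3t^-7 + 3t^-6 - 3t^-5 + 3t^-4 - t^-3 + t^-2  [14 crossings, <D> = A^-10 - A^-6 + 3A^-2 - 3A^2 + 3A^6 - 3A^10 + 2A^14 - A^18, w = -6]
key observation: 2 classes among 2 diagrams; unequal V(t) rules out equality


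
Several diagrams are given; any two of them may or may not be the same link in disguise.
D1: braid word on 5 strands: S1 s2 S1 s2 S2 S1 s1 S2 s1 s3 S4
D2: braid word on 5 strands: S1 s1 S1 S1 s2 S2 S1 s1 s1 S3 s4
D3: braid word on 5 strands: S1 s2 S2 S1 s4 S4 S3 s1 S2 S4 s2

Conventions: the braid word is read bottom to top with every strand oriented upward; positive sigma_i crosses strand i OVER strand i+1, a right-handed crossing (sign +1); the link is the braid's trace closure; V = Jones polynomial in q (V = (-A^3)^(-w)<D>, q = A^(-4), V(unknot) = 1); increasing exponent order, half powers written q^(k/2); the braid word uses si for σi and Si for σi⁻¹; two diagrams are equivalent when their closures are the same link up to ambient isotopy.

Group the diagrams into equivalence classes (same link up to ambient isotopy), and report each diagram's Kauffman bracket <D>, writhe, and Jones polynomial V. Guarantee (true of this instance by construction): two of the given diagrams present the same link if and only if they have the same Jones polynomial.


classes: {D1, D2, D3}
V(D1) = -q^(-1/2) - q^(1/2)  [11 crossings, <D> = A^-5 + A^-1, w = -1]
V(D2) = -q^(-1/2) - q^(1/2)  [11 crossings, <D> = A^-5 + A^-1, w = -1]
V(D3) = -q^(-1/2) - q^(1/2)  (w -3, c 11, <D> = A^-11 + A^-7)
insight: one V(q) for all 3 diagrams — one class (guaranteed)


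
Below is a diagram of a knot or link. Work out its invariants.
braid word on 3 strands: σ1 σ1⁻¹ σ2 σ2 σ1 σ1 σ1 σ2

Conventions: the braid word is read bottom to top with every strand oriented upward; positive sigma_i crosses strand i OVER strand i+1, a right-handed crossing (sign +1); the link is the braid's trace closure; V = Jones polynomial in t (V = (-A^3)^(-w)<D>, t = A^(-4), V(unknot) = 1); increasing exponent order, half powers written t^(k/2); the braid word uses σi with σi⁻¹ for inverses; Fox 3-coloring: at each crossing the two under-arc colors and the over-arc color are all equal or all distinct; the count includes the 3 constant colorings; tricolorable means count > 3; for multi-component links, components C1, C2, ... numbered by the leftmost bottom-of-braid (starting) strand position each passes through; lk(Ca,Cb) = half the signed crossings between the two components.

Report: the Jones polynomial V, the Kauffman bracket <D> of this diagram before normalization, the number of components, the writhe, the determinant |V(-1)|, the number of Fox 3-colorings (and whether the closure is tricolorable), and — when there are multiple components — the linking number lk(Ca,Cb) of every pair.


V(t) = t^2 + 2t^4 - 2t^5 + t^6 - 2t^7 + t^8
bracket: A^-14 - 2A^-10 + A^-6 - 2A^-2 + 2A^2 + A^10, w = +6
1 component, writhe +6, over 8 crossings
det 9, colorings 27 of 3^8 — tricolorable
observation: |V(-1)| = 9: so tricolorable, since 3 divides 9


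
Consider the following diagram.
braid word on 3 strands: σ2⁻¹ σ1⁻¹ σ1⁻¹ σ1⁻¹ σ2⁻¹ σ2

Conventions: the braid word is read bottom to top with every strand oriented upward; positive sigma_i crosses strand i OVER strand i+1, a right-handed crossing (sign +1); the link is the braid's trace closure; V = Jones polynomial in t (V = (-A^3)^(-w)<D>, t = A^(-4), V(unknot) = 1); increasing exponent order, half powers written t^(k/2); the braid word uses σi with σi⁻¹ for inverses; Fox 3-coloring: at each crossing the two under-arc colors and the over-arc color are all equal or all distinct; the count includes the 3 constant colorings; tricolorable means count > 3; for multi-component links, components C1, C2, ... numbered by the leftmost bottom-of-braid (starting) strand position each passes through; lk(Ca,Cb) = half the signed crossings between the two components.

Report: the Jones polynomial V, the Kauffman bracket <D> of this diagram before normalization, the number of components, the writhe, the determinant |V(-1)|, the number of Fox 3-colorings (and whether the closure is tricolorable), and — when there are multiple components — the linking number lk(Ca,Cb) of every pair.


V = -t^-4 + t^-3 + t^-1
<D> = A^-8 + 1 - A^4 (w = -4)
1 component over 6 crossings, w = -4
9 Fox colorings among 3^6, |V(-1)| = 3: tricolorable
why: V spans 3 powers of t: at least 3 crossings in any diagram


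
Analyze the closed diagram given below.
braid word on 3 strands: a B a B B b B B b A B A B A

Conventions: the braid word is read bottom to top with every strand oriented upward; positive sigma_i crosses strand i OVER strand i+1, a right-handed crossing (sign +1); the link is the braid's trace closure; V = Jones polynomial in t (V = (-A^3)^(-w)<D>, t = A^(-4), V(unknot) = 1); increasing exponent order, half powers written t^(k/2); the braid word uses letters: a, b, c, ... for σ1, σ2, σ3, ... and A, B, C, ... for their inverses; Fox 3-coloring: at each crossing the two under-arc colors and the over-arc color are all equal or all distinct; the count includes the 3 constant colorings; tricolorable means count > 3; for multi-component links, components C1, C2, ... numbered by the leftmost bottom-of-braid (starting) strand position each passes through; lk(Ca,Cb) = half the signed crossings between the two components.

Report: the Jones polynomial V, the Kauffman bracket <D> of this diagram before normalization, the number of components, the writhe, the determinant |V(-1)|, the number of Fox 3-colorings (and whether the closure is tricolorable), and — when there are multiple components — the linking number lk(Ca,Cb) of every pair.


Jones polynomial: V(t) = t^-8 - 2t^-7 + t^-6 - 2t^-5 + 2t^-4 + t^-2
<D> = A^-10 + 2A^-2 - 2A^2 + A^6 - 2A^10 + A^14; writhe -6
components 1, writhe -6 (14 crossings)
3-colorings: 27 of 3^14, det 9 — tricolorable
note: the span of V is 6, forcing >= 6 crossings in any diagram


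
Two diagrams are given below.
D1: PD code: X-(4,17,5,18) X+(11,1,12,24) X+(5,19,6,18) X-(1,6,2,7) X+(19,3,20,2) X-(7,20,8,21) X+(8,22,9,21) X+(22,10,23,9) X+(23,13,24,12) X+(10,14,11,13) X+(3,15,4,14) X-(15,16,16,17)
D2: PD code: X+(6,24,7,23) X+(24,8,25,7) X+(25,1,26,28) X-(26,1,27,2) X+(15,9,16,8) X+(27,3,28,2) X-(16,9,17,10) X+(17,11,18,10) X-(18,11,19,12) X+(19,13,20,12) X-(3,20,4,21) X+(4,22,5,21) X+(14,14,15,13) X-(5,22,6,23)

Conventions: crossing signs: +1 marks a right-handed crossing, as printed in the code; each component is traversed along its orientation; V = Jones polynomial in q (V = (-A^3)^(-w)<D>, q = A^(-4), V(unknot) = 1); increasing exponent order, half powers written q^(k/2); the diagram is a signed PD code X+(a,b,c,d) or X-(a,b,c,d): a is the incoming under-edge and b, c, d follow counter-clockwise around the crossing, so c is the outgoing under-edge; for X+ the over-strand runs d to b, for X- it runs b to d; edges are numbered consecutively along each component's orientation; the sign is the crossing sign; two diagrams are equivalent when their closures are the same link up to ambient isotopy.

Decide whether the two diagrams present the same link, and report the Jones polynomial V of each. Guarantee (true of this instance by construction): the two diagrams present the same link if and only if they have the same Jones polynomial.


equivalent: no
D1 (bracket -A^-12 + A^-8 - A^-4 + 2 - A^4 + A^8; 12 crossings at w = +4): V = q - q^2 + 2q^3 - q^4 + q^5 - q^6
V(D2) = 1  (w +4, c 14, <D> = A^12)
key observation: 2 classes among 2 diagrams; unequal V(q) rules out equality


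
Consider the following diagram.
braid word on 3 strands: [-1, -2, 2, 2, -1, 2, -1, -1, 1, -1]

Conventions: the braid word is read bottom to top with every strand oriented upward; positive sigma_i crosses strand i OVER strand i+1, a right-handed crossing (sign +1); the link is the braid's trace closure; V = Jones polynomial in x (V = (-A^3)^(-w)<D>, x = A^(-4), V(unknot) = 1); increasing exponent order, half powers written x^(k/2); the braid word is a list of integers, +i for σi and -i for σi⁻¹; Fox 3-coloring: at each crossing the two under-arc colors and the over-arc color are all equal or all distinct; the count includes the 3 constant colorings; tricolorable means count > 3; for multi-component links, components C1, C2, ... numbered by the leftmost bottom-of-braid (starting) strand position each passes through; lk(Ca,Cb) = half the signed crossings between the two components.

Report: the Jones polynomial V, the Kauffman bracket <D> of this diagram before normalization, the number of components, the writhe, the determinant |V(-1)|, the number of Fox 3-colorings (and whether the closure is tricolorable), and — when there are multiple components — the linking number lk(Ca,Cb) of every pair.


V = x^-5 - 2x^-4 + 2x^-3 - 2x^-2 + 2x^-1 - 1 + x
<D> = A^-10 - A^-6 + 2A^-2 - 2A^2 + 2A^6 - 2A^10 + A^14 (w = -2)
1 component over 10 crossings, w = -2
3 Fox colorings among 3^10, |V(-1)| = 11: not tricolorable
why: w = -2 shifts under R1 moves; the (-A^3)^(2) factor cancels that in V


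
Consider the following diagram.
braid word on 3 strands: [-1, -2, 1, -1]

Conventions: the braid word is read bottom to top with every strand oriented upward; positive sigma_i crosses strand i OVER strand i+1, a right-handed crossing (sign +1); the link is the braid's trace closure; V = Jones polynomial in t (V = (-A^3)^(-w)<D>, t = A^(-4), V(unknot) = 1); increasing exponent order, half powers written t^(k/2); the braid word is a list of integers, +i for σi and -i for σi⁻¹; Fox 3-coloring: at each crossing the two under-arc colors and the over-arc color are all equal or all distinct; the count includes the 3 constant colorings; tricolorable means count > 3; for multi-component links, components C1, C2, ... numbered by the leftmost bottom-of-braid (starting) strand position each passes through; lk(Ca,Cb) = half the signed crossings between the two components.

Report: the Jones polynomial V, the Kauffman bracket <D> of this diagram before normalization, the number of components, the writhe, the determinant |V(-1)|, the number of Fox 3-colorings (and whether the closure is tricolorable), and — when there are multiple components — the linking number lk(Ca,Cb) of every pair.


V(t) = 1
bracket: A^-6, w = -2
1 component, writhe -2, over 4 crossings
det 1, colorings 3 of 3^4 — not tricolorable
observation: |V(-1)| = 1: so not tricolorable, since 3 does not divide 1


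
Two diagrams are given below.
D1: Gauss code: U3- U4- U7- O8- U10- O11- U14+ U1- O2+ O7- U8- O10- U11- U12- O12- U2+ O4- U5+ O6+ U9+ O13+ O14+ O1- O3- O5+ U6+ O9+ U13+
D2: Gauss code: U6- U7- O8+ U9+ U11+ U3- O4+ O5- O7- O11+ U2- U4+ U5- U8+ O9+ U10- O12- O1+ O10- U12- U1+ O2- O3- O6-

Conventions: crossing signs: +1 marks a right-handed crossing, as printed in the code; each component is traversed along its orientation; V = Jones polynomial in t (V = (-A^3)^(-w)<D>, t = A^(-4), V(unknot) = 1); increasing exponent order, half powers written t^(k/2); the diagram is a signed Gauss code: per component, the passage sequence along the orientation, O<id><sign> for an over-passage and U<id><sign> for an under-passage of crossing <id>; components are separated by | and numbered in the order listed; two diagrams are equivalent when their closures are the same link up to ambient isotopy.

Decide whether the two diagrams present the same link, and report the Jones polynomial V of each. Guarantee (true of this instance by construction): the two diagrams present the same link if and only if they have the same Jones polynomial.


equivalent: no
D1 (bracket -A^-18 + A^-14 - A^-10 + 3A^-6 - A^-2 + A^2 - A^6; 14 crossings at w = -2): V = -t^-3 + t^-2 - t^-1 + 3 - t + t^2 - t^3
V(D2) = t^-2 - t^-1 + 1 - t + t^2  [12 crossings, <D> = A^-14 - A^-10 + A^-6 - A^-2 + A^2, w = -2]
observation: V(t) takes 2 values over 2 diagrams, fixing the grouping
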